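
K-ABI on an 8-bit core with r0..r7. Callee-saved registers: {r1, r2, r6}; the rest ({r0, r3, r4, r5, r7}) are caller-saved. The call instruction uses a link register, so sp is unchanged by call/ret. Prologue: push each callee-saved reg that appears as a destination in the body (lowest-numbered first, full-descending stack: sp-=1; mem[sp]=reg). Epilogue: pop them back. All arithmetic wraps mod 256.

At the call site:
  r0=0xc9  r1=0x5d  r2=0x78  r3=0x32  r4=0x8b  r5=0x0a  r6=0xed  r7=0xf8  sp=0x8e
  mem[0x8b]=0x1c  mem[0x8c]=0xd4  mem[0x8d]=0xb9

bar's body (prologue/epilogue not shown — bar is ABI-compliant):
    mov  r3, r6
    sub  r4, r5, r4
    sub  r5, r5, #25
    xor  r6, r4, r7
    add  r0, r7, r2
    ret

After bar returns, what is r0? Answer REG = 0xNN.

prologue: push r6 → mem[0x8d]=0xed, sp=0x8d
body[0] mov  r3, r6 → r3=0xed
body[1] sub  r4, r5, r4 → r4=0x7f
body[2] sub  r5, r5, #25 → r5=0xf1
body[3] xor  r6, r4, r7 → r6=0x87
body[4] add  r0, r7, r2 → r0=0x70
epilogue: pop r6=0xed, sp=0x8e
r0 is caller-saved → body value

REG = 0x70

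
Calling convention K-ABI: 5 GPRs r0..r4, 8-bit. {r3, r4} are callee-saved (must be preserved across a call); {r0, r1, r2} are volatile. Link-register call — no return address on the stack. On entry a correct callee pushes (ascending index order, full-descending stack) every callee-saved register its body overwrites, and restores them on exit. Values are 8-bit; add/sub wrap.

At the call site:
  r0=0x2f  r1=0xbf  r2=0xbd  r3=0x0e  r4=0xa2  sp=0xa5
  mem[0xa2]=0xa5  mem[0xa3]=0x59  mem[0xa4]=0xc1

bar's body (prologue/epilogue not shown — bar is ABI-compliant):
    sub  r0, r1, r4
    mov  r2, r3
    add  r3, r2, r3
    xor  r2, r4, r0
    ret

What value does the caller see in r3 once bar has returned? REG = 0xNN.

prologue: push r3 -> mem[0xa4]=0x0e, sp=0xa4
body[0] sub  r0, r1, r4 -> r0=0x1d
body[1] mov  r2, r3 -> r2=0x0e
body[2] add  r3, r2, r3 -> r3=0x1c
body[3] xor  r2, r4, r0 -> r2=0xbf
epilogue: pop r3=0x0e, sp=0xa5
r3 is callee-saved -> restored

REG = 0x0e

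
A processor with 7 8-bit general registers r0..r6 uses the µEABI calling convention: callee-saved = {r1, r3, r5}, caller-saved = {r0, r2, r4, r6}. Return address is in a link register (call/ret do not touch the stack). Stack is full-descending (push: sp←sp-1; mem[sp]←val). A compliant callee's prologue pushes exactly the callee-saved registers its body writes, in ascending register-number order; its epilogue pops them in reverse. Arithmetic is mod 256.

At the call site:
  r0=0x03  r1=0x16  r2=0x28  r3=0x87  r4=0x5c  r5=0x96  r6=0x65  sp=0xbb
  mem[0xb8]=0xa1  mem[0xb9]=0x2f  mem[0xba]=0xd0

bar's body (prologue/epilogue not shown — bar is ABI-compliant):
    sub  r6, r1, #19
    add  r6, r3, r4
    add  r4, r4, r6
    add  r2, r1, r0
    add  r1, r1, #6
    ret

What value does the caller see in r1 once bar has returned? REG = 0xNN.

prologue: push r1 -> mem[0xba]=0x16, sp=0xba
body[0] sub  r6, r1, #19 -> r6=0x03
body[1] add  r6, r3, r4 -> r6=0xe3
body[2] add  r4, r4, r6 -> r4=0x3f
body[3] add  r2, r1, r0 -> r2=0x19
body[4] add  r1, r1, #6 -> r1=0x1c
epilogue: pop r1=0x16, sp=0xbb
r1 is callee-saved -> restored

REG = 0x16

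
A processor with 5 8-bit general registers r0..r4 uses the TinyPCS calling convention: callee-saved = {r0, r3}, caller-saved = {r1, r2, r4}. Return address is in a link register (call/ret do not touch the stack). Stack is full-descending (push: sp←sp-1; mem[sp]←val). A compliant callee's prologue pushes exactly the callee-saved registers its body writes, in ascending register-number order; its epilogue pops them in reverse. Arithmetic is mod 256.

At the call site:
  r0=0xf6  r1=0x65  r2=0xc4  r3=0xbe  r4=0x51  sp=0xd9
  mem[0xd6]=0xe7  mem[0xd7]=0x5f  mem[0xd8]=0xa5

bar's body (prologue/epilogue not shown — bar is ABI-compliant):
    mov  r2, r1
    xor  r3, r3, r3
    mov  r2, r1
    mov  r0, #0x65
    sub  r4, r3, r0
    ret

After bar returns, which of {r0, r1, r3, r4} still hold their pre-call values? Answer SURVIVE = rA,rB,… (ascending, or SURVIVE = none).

SURVIVE = r0,r1,r3

prologue: push r0 -> mem[0xd8]=0xf6, sp=0xd8
prologue: push r3 -> mem[0xd7]=0xbe, sp=0xd7
body[0] mov  r2, r1 -> r2=0x65
body[1] xor  r3, r3, r3 -> r3=0x00
body[2] mov  r2, r1 -> r2=0x65
body[3] mov  r0, #0x65 -> r0=0x65
body[4] sub  r4, r3, r0 -> r4=0x9b
epilogue: pop r3=0xbe, sp=0xd8
epilogue: pop r0=0xf6, sp=0xd9
r0: callee-saved, written=True
r1: caller-saved, written=False
r3: callee-saved, written=True
r4: caller-saved, written=True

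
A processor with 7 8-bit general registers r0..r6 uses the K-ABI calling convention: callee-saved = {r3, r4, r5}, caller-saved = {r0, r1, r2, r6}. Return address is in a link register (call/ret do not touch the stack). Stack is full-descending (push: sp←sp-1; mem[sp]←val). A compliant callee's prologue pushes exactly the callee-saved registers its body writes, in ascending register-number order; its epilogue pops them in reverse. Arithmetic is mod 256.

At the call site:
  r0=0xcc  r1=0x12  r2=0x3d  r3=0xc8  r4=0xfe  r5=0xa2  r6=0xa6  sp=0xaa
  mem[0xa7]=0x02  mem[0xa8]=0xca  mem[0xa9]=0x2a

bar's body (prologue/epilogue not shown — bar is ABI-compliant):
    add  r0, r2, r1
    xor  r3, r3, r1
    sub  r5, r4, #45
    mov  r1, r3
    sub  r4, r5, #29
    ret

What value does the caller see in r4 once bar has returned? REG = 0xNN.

prologue: push r3 -> mem[0xa9]=0xc8, sp=0xa9
prologue: push r4 -> mem[0xa8]=0xfe, sp=0xa8
prologue: push r5 -> mem[0xa7]=0xa2, sp=0xa7
body[0] add  r0, r2, r1 -> r0=0x4f
body[1] xor  r3, r3, r1 -> r3=0xda
body[2] sub  r5, r4, #45 -> r5=0xd1
body[3] mov  r1, r3 -> r1=0xda
body[4] sub  r4, r5, #29 -> r4=0xb4
epilogue: pop r5=0xa2, sp=0xa8
epilogue: pop r4=0xfe, sp=0xa9
epilogue: pop r3=0xc8, sp=0xaa
r4 is callee-saved -> restored

REG = 0xfe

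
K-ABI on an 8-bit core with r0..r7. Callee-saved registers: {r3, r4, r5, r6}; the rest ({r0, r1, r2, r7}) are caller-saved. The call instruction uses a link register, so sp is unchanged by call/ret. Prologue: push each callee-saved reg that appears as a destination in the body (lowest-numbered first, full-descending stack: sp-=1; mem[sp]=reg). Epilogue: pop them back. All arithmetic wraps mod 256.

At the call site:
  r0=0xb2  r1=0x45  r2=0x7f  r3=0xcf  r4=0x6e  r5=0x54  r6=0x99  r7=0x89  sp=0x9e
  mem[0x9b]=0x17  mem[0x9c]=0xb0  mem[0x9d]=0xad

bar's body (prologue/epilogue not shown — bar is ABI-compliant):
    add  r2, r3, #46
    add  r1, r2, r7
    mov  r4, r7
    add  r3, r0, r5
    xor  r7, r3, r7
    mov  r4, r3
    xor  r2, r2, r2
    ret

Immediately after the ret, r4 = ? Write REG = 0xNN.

prologue: push r3 → mem[0x9d]=0xcf, sp=0x9d
prologue: push r4 → mem[0x9c]=0x6e, sp=0x9c
body[0] add  r2, r3, #46 → r2=0xfd
body[1] add  r1, r2, r7 → r1=0x86
body[2] mov  r4, r7 → r4=0x89
body[3] add  r3, r0, r5 → r3=0x06
body[4] xor  r7, r3, r7 → r7=0x8f
body[5] mov  r4, r3 → r4=0x06
body[6] xor  r2, r2, r2 → r2=0x00
epilogue: pop r4=0x6e, sp=0x9d
epilogue: pop r3=0xcf, sp=0x9e
r4 is callee-saved → restored

REG = 0x6e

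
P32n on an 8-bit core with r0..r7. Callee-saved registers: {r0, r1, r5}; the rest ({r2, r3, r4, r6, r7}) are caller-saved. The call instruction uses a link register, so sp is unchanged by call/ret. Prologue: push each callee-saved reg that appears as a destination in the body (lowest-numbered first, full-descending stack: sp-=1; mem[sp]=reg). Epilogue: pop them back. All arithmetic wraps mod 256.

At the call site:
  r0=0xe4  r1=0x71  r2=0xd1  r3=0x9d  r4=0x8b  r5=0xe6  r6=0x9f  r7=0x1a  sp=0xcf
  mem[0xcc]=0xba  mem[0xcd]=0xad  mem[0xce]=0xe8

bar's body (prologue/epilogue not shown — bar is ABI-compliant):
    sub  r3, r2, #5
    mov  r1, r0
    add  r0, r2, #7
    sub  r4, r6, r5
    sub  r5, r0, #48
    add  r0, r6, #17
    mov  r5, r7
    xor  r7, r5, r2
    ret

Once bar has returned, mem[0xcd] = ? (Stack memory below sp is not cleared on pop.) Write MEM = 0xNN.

MEM = 0x71

prologue: push r0 → mem[0xce]=0xe4, sp=0xce
prologue: push r1 → mem[0xcd]=0x71, sp=0xcd
prologue: push r5 → mem[0xcc]=0xe6, sp=0xcc
body[0] sub  r3, r2, #5 → r3=0xcc
body[1] mov  r1, r0 → r1=0xe4
body[2] add  r0, r2, #7 → r0=0xd8
body[3] sub  r4, r6, r5 → r4=0xb9
body[4] sub  r5, r0, #48 → r5=0xa8
body[5] add  r0, r6, #17 → r0=0xb0
body[6] mov  r5, r7 → r5=0x1a
body[7] xor  r7, r5, r2 → r7=0xcb
epilogue: pop r5=0xe6, sp=0xcd
epilogue: pop r1=0x71, sp=0xce
epilogue: pop r0=0xe4, sp=0xcf
prologue pushed ['r0', 'r1', 'r5'] at ['0xce', '0xcd', '0xcc']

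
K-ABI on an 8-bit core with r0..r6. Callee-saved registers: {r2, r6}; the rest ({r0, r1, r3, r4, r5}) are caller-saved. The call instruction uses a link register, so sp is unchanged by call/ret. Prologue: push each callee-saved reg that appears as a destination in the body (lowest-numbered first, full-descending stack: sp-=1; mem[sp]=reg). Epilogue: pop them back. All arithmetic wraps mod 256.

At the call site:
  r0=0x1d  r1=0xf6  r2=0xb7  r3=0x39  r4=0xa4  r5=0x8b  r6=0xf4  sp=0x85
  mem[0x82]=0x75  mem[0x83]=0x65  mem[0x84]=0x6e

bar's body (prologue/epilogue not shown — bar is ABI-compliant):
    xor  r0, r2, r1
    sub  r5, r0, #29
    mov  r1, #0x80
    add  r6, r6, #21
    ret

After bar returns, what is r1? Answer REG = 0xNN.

REG = 0x80

prologue: push r6 -> mem[0x84]=0xf4, sp=0x84
body[0] xor  r0, r2, r1 -> r0=0x41
body[1] sub  r5, r0, #29 -> r5=0x24
body[2] mov  r1, #0x80 -> r1=0x80
body[3] add  r6, r6, #21 -> r6=0x09
epilogue: pop r6=0xf4, sp=0x85
r1 is caller-saved -> body value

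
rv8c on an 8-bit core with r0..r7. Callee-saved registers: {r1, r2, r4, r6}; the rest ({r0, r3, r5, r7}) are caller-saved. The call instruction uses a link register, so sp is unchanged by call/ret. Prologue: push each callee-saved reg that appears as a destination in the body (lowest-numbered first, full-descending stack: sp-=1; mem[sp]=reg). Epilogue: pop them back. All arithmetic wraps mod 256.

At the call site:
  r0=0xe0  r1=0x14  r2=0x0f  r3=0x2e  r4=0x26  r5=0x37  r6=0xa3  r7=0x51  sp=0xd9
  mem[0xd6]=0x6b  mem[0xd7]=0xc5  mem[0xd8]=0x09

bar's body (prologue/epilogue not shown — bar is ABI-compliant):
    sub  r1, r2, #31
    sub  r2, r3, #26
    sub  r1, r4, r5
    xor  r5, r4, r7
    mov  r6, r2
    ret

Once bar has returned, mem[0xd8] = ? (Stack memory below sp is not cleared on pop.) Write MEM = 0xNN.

prologue: push r1 -> mem[0xd8]=0x14, sp=0xd8
prologue: push r2 -> mem[0xd7]=0x0f, sp=0xd7
prologue: push r6 -> mem[0xd6]=0xa3, sp=0xd6
body[0] sub  r1, r2, #31 -> r1=0xf0
body[1] sub  r2, r3, #26 -> r2=0x14
body[2] sub  r1, r4, r5 -> r1=0xef
body[3] xor  r5, r4, r7 -> r5=0x77
body[4] mov  r6, r2 -> r6=0x14
epilogue: pop r6=0xa3, sp=0xd7
epilogue: pop r2=0x0f, sp=0xd8
epilogue: pop r1=0x14, sp=0xd9
prologue pushed ['r1', 'r2', 'r6'] at ['0xd8', '0xd7', '0xd6']

MEM = 0x14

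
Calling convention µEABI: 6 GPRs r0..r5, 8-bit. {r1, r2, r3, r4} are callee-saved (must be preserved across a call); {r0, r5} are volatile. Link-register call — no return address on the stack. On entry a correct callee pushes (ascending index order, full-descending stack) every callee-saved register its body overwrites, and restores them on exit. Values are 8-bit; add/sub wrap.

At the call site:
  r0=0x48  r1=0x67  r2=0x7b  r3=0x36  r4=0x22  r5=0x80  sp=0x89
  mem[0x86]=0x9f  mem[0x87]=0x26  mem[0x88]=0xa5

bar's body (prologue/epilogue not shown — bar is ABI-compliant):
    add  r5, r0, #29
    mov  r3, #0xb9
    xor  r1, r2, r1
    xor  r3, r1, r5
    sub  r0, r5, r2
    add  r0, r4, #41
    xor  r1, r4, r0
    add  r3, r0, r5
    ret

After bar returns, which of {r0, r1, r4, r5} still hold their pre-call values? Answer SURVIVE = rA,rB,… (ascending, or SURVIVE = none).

prologue: push r1 → mem[0x88]=0x67, sp=0x88
prologue: push r3 → mem[0x87]=0x36, sp=0x87
body[0] add  r5, r0, #29 → r5=0x65
body[1] mov  r3, #0xb9 → r3=0xb9
body[2] xor  r1, r2, r1 → r1=0x1c
body[3] xor  r3, r1, r5 → r3=0x79
body[4] sub  r0, r5, r2 → r0=0xea
body[5] add  r0, r4, #41 → r0=0x4b
body[6] xor  r1, r4, r0 → r1=0x69
body[7] add  r3, r0, r5 → r3=0xb0
epilogue: pop r3=0x36, sp=0x88
epilogue: pop r1=0x67, sp=0x89
r0: caller-saved, written=True
r1: callee-saved, written=True
r4: callee-saved, written=False
r5: caller-saved, written=True

SURVIVE = r1,r4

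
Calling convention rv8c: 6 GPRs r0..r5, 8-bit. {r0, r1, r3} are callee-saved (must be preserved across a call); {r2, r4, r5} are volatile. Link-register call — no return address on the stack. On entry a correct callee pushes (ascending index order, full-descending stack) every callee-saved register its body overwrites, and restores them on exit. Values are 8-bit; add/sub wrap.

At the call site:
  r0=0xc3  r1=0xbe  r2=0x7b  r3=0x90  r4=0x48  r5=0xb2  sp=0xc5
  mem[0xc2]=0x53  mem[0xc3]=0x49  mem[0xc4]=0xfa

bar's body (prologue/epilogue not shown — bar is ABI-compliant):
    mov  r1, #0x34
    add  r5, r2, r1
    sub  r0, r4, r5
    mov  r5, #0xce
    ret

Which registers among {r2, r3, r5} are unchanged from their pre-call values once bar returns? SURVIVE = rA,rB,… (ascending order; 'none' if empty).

SURVIVE = r2,r3

prologue: push r0 → mem[0xc4]=0xc3, sp=0xc4
prologue: push r1 → mem[0xc3]=0xbe, sp=0xc3
body[0] mov  r1, #0x34 → r1=0x34
body[1] add  r5, r2, r1 → r5=0xaf
body[2] sub  r0, r4, r5 → r0=0x99
body[3] mov  r5, #0xce → r5=0xce
epilogue: pop r1=0xbe, sp=0xc4
epilogue: pop r0=0xc3, sp=0xc5
r2: caller-saved, written=False
r3: callee-saved, written=False
r5: caller-saved, written=True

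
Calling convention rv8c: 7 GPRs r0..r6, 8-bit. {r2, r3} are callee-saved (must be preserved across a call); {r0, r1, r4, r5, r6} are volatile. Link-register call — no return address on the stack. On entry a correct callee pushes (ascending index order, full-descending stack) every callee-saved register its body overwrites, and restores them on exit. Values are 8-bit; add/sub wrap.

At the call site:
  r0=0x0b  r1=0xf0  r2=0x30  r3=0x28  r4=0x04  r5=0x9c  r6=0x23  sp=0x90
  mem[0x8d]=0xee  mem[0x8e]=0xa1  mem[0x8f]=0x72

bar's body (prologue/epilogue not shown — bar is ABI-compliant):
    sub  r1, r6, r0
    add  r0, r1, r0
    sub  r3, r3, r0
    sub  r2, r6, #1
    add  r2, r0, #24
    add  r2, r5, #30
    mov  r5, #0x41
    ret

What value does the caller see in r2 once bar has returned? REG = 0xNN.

REG = 0x30

prologue: push r2 → mem[0x8f]=0x30, sp=0x8f
prologue: push r3 → mem[0x8e]=0x28, sp=0x8e
body[0] sub  r1, r6, r0 → r1=0x18
body[1] add  r0, r1, r0 → r0=0x23
body[2] sub  r3, r3, r0 → r3=0x05
body[3] sub  r2, r6, #1 → r2=0x22
body[4] add  r2, r0, #24 → r2=0x3b
body[5] add  r2, r5, #30 → r2=0xba
body[6] mov  r5, #0x41 → r5=0x41
epilogue: pop r3=0x28, sp=0x8f
epilogue: pop r2=0x30, sp=0x90
r2 is callee-saved → restored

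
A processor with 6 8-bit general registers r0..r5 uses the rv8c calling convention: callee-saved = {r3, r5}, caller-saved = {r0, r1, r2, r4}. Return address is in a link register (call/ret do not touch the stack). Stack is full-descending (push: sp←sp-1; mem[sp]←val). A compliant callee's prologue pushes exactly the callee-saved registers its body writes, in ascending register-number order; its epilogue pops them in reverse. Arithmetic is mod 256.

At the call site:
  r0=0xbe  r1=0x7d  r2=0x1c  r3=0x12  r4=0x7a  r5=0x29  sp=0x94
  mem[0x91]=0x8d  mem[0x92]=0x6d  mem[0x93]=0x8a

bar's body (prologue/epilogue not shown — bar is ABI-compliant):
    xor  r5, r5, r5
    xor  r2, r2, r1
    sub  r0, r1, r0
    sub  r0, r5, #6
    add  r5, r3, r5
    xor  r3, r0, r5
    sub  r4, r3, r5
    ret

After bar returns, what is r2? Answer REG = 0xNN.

REG = 0x61

prologue: push r3 → mem[0x93]=0x12, sp=0x93
prologue: push r5 → mem[0x92]=0x29, sp=0x92
body[0] xor  r5, r5, r5 → r5=0x00
body[1] xor  r2, r2, r1 → r2=0x61
body[2] sub  r0, r1, r0 → r0=0xbf
body[3] sub  r0, r5, #6 → r0=0xfa
body[4] add  r5, r3, r5 → r5=0x12
body[5] xor  r3, r0, r5 → r3=0xe8
body[6] sub  r4, r3, r5 → r4=0xd6
epilogue: pop r5=0x29, sp=0x93
epilogue: pop r3=0x12, sp=0x94
r2 is caller-saved → body value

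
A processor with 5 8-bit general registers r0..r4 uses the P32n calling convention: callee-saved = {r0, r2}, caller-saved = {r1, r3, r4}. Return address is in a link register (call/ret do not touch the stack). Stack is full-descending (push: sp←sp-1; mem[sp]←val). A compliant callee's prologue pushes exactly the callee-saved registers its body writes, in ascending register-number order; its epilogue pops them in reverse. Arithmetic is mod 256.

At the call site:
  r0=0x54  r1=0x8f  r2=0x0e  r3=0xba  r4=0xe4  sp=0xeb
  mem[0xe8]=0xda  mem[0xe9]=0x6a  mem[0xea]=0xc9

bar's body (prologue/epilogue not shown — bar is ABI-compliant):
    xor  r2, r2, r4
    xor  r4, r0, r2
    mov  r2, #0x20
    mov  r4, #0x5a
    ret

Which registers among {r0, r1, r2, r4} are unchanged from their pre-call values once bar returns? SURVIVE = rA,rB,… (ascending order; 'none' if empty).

SURVIVE = r0,r1,r2

prologue: push r2 → mem[0xea]=0x0e, sp=0xea
body[0] xor  r2, r2, r4 → r2=0xea
body[1] xor  r4, r0, r2 → r4=0xbe
body[2] mov  r2, #0x20 → r2=0x20
body[3] mov  r4, #0x5a → r4=0x5a
epilogue: pop r2=0x0e, sp=0xeb
r0: callee-saved, written=False
r1: caller-saved, written=False
r2: callee-saved, written=True
r4: caller-saved, written=True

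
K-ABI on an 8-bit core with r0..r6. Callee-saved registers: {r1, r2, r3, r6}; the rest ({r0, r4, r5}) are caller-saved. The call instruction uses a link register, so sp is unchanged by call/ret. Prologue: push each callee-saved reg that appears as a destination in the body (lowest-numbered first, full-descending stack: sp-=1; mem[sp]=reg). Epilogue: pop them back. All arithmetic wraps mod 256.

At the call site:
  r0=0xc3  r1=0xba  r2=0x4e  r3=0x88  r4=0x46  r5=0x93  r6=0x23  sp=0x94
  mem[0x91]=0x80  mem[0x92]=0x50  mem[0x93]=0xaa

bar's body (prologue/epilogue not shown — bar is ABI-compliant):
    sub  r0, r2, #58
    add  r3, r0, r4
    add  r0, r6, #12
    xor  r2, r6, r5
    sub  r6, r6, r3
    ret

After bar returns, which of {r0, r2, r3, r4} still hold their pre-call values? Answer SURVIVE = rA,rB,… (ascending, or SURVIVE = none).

SURVIVE = r2,r3,r4

prologue: push r2 → mem[0x93]=0x4e, sp=0x93
prologue: push r3 → mem[0x92]=0x88, sp=0x92
prologue: push r6 → mem[0x91]=0x23, sp=0x91
body[0] sub  r0, r2, #58 → r0=0x14
body[1] add  r3, r0, r4 → r3=0x5a
body[2] add  r0, r6, #12 → r0=0x2f
body[3] xor  r2, r6, r5 → r2=0xb0
body[4] sub  r6, r6, r3 → r6=0xc9
epilogue: pop r6=0x23, sp=0x92
epilogue: pop r3=0x88, sp=0x93
epilogue: pop r2=0x4e, sp=0x94
r0: caller-saved, written=True
r2: callee-saved, written=True
r3: callee-saved, written=True
r4: caller-saved, written=False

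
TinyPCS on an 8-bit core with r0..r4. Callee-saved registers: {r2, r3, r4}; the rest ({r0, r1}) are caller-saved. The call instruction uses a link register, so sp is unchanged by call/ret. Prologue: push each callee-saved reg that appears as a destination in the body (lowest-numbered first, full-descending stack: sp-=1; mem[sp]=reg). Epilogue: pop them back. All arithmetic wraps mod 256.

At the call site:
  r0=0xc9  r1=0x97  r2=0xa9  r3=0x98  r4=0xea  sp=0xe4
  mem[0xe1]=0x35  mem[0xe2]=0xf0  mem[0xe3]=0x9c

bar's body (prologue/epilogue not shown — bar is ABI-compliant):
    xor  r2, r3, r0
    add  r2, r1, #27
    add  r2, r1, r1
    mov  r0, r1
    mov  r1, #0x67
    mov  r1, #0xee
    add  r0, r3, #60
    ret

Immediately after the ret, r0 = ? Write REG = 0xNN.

prologue: push r2 -> mem[0xe3]=0xa9, sp=0xe3
body[0] xor  r2, r3, r0 -> r2=0x51
body[1] add  r2, r1, #27 -> r2=0xb2
body[2] add  r2, r1, r1 -> r2=0x2e
body[3] mov  r0, r1 -> r0=0x97
body[4] mov  r1, #0x67 -> r1=0x67
body[5] mov  r1, #0xee -> r1=0xee
body[6] add  r0, r3, #60 -> r0=0xd4
epilogue: pop r2=0xa9, sp=0xe4
r0 is caller-saved -> body value

REG = 0xd4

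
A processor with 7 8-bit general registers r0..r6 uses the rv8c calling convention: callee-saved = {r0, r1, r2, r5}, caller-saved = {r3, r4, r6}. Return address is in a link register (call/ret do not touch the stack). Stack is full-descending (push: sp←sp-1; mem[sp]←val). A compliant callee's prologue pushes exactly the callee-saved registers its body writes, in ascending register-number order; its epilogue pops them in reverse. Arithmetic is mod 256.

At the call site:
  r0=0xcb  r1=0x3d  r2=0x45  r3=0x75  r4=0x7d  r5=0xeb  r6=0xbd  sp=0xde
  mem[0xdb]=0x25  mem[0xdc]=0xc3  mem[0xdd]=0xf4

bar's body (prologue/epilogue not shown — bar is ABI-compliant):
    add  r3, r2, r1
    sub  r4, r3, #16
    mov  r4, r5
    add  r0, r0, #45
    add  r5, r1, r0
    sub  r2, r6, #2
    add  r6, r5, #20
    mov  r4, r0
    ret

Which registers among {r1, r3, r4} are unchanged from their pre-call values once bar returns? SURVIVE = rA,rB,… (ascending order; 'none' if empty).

prologue: push r0 → mem[0xdd]=0xcb, sp=0xdd
prologue: push r2 → mem[0xdc]=0x45, sp=0xdc
prologue: push r5 → mem[0xdb]=0xeb, sp=0xdb
body[0] add  r3, r2, r1 → r3=0x82
body[1] sub  r4, r3, #16 → r4=0x72
body[2] mov  r4, r5 → r4=0xeb
body[3] add  r0, r0, #45 → r0=0xf8
body[4] add  r5, r1, r0 → r5=0x35
body[5] sub  r2, r6, #2 → r2=0xbb
body[6] add  r6, r5, #20 → r6=0x49
body[7] mov  r4, r0 → r4=0xf8
epilogue: pop r5=0xeb, sp=0xdc
epilogue: pop r2=0x45, sp=0xdd
epilogue: pop r0=0xcb, sp=0xde
r1: callee-saved, written=False
r3: caller-saved, written=True
r4: caller-saved, written=True

SURVIVE = r1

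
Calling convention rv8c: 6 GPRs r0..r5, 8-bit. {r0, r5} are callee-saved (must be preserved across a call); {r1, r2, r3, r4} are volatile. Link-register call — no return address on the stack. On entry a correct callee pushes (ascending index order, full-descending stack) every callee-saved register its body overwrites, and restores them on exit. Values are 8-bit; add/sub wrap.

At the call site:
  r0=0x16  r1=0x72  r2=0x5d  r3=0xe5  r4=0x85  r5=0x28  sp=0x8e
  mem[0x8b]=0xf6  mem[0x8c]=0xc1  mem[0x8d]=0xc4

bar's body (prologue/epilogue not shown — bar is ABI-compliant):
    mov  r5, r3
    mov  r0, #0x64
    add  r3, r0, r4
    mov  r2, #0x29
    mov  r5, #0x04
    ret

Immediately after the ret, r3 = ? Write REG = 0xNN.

prologue: push r0 → mem[0x8d]=0x16, sp=0x8d
prologue: push r5 → mem[0x8c]=0x28, sp=0x8c
body[0] mov  r5, r3 → r5=0xe5
body[1] mov  r0, #0x64 → r0=0x64
body[2] add  r3, r0, r4 → r3=0xe9
body[3] mov  r2, #0x29 → r2=0x29
body[4] mov  r5, #0x04 → r5=0x04
epilogue: pop r5=0x28, sp=0x8d
epilogue: pop r0=0x16, sp=0x8e
r3 is caller-saved → body value

REG = 0xe9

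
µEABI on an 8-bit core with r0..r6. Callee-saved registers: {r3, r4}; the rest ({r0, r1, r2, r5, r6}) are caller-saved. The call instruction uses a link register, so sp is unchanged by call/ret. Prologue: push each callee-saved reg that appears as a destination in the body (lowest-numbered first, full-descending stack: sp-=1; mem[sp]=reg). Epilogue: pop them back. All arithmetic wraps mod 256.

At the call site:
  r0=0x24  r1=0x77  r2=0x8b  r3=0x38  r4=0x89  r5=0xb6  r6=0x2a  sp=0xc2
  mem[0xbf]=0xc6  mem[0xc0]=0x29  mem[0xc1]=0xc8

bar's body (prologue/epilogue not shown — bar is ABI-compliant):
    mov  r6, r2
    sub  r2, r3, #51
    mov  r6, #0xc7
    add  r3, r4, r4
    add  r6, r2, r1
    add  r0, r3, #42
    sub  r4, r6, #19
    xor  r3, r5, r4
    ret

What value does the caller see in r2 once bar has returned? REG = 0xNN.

REG = 0x05

prologue: push r3 -> mem[0xc1]=0x38, sp=0xc1
prologue: push r4 -> mem[0xc0]=0x89, sp=0xc0
body[0] mov  r6, r2 -> r6=0x8b
body[1] sub  r2, r3, #51 -> r2=0x05
body[2] mov  r6, #0xc7 -> r6=0xc7
body[3] add  r3, r4, r4 -> r3=0x12
body[4] add  r6, r2, r1 -> r6=0x7c
body[5] add  r0, r3, #42 -> r0=0x3c
body[6] sub  r4, r6, #19 -> r4=0x69
body[7] xor  r3, r5, r4 -> r3=0xdf
epilogue: pop r4=0x89, sp=0xc1
epilogue: pop r3=0x38, sp=0xc2
r2 is caller-saved -> body value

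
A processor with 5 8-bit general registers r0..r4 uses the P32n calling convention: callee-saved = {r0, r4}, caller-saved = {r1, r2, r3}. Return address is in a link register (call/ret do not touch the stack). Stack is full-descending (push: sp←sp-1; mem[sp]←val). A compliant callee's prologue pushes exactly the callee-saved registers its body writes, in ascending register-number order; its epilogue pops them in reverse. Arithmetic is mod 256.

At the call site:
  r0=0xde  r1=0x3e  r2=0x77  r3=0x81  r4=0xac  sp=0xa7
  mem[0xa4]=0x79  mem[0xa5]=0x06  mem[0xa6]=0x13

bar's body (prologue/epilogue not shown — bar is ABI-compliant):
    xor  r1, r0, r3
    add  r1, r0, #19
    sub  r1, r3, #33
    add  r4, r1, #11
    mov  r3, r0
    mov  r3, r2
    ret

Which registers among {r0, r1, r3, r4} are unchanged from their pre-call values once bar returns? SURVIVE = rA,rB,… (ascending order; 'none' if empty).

prologue: push r4 -> mem[0xa6]=0xac, sp=0xa6
body[0] xor  r1, r0, r3 -> r1=0x5f
body[1] add  r1, r0, #19 -> r1=0xf1
body[2] sub  r1, r3, #33 -> r1=0x60
body[3] add  r4, r1, #11 -> r4=0x6b
body[4] mov  r3, r0 -> r3=0xde
body[5] mov  r3, r2 -> r3=0x77
epilogue: pop r4=0xac, sp=0xa7
r0: callee-saved, written=False
r1: caller-saved, written=True
r3: caller-saved, written=True
r4: callee-saved, written=True

SURVIVE = r0,r4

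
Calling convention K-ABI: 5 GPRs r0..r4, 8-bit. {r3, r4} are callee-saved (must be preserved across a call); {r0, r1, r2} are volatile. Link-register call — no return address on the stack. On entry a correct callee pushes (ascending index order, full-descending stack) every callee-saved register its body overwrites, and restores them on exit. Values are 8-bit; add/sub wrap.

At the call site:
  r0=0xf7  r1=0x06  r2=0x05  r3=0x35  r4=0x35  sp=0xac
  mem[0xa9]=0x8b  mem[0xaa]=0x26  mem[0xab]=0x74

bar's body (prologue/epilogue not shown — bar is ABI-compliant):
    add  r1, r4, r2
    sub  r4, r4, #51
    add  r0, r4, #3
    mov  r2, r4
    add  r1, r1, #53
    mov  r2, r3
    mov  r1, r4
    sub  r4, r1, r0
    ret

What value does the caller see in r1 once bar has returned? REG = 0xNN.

REG = 0x02

prologue: push r4 -> mem[0xab]=0x35, sp=0xab
body[0] add  r1, r4, r2 -> r1=0x3a
body[1] sub  r4, r4, #51 -> r4=0x02
body[2] add  r0, r4, #3 -> r0=0x05
body[3] mov  r2, r4 -> r2=0x02
body[4] add  r1, r1, #53 -> r1=0x6f
body[5] mov  r2, r3 -> r2=0x35
body[6] mov  r1, r4 -> r1=0x02
body[7] sub  r4, r1, r0 -> r4=0xfd
epilogue: pop r4=0x35, sp=0xac
r1 is caller-saved -> body value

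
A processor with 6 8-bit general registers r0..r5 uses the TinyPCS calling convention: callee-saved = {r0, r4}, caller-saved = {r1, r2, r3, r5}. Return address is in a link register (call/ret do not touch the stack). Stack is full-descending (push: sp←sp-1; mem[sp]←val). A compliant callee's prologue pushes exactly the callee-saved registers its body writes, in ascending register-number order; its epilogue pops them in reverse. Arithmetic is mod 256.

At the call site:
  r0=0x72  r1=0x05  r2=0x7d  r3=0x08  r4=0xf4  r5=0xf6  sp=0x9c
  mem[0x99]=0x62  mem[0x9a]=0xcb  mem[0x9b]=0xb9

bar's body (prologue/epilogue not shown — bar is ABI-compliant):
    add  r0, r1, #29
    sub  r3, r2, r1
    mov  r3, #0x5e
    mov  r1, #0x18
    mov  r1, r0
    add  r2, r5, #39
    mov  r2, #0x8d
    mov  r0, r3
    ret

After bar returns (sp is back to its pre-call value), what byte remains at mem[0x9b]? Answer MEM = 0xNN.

prologue: push r0 → mem[0x9b]=0x72, sp=0x9b
body[0] add  r0, r1, #29 → r0=0x22
body[1] sub  r3, r2, r1 → r3=0x78
body[2] mov  r3, #0x5e → r3=0x5e
body[3] mov  r1, #0x18 → r1=0x18
body[4] mov  r1, r0 → r1=0x22
body[5] add  r2, r5, #39 → r2=0x1d
body[6] mov  r2, #0x8d → r2=0x8d
body[7] mov  r0, r3 → r0=0x5e
epilogue: pop r0=0x72, sp=0x9c
prologue pushed ['r0'] at ['0x9b']

MEM = 0x72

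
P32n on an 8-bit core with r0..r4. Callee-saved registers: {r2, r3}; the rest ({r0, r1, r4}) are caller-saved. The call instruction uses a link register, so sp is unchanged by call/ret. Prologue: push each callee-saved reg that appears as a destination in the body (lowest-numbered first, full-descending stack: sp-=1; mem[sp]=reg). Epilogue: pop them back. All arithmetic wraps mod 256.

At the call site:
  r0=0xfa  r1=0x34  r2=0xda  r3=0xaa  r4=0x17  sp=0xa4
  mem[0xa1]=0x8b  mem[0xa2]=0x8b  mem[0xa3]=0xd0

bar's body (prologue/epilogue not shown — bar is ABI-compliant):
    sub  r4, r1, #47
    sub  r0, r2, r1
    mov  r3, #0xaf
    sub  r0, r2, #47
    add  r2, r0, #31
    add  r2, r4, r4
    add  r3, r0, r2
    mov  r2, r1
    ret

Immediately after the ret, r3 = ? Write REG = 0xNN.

REG = 0xaa

prologue: push r2 -> mem[0xa3]=0xda, sp=0xa3
prologue: push r3 -> mem[0xa2]=0xaa, sp=0xa2
body[0] sub  r4, r1, #47 -> r4=0x05
body[1] sub  r0, r2, r1 -> r0=0xa6
body[2] mov  r3, #0xaf -> r3=0xaf
body[3] sub  r0, r2, #47 -> r0=0xab
body[4] add  r2, r0, #31 -> r2=0xca
body[5] add  r2, r4, r4 -> r2=0x0a
body[6] add  r3, r0, r2 -> r3=0xb5
body[7] mov  r2, r1 -> r2=0x34
epilogue: pop r3=0xaa, sp=0xa3
epilogue: pop r2=0xda, sp=0xa4
r3 is callee-saved -> restored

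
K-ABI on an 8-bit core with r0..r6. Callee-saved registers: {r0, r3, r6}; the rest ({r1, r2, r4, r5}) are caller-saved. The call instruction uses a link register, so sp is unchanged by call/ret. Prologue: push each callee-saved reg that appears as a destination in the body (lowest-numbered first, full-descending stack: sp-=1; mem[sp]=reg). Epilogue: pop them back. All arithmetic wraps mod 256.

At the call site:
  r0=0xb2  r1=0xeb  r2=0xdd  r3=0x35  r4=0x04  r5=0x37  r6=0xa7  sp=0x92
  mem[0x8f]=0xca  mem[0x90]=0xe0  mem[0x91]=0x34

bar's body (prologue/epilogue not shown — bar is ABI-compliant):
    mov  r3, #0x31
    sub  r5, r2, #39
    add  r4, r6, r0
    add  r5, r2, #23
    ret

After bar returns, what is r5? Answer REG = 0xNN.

prologue: push r3 → mem[0x91]=0x35, sp=0x91
body[0] mov  r3, #0x31 → r3=0x31
body[1] sub  r5, r2, #39 → r5=0xb6
body[2] add  r4, r6, r0 → r4=0x59
body[3] add  r5, r2, #23 → r5=0xf4
epilogue: pop r3=0x35, sp=0x92
r5 is caller-saved → body value

REG = 0xf4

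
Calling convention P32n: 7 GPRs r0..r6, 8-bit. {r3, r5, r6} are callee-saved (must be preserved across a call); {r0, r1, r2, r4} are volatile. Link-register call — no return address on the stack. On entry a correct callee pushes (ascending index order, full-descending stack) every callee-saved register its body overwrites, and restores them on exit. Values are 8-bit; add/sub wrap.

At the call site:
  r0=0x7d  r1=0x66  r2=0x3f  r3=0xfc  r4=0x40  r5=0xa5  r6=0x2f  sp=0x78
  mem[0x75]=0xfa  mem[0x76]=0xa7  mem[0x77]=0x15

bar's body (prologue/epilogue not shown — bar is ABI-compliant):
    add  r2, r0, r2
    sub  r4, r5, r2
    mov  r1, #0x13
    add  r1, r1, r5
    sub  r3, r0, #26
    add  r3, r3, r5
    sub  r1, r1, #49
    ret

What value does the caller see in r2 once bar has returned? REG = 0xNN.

REG = 0xbc

prologue: push r3 → mem[0x77]=0xfc, sp=0x77
body[0] add  r2, r0, r2 → r2=0xbc
body[1] sub  r4, r5, r2 → r4=0xe9
body[2] mov  r1, #0x13 → r1=0x13
body[3] add  r1, r1, r5 → r1=0xb8
body[4] sub  r3, r0, #26 → r3=0x63
body[5] add  r3, r3, r5 → r3=0x08
body[6] sub  r1, r1, #49 → r1=0x87
epilogue: pop r3=0xfc, sp=0x78
r2 is caller-saved → body value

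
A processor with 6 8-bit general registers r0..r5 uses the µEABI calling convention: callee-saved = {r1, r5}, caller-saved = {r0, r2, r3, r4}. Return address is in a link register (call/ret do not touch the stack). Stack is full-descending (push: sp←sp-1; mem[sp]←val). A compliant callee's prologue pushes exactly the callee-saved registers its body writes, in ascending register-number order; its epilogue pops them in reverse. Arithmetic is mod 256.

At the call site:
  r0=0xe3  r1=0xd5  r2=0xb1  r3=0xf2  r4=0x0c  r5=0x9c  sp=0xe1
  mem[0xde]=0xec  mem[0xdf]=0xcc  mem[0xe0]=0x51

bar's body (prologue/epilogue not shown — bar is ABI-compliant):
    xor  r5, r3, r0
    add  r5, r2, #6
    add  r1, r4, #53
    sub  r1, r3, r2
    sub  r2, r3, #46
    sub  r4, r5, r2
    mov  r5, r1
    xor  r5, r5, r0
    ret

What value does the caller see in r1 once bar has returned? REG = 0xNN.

prologue: push r1 → mem[0xe0]=0xd5, sp=0xe0
prologue: push r5 → mem[0xdf]=0x9c, sp=0xdf
body[0] xor  r5, r3, r0 → r5=0x11
body[1] add  r5, r2, #6 → r5=0xb7
body[2] add  r1, r4, #53 → r1=0x41
body[3] sub  r1, r3, r2 → r1=0x41
body[4] sub  r2, r3, #46 → r2=0xc4
body[5] sub  r4, r5, r2 → r4=0xf3
body[6] mov  r5, r1 → r5=0x41
body[7] xor  r5, r5, r0 → r5=0xa2
epilogue: pop r5=0x9c, sp=0xe0
epilogue: pop r1=0xd5, sp=0xe1
r1 is callee-saved → restored

REG = 0xd5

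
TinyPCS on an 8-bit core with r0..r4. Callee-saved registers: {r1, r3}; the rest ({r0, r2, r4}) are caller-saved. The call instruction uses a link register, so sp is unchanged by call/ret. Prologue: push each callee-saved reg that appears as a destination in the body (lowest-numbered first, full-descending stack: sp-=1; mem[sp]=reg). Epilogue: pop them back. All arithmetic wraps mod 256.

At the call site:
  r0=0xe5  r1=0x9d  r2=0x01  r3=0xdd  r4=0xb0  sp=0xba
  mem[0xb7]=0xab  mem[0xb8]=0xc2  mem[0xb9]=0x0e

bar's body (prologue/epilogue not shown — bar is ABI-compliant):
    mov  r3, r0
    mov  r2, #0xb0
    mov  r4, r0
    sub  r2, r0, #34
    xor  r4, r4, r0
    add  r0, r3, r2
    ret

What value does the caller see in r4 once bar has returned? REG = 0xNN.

prologue: push r3 → mem[0xb9]=0xdd, sp=0xb9
body[0] mov  r3, r0 → r3=0xe5
body[1] mov  r2, #0xb0 → r2=0xb0
body[2] mov  r4, r0 → r4=0xe5
body[3] sub  r2, r0, #34 → r2=0xc3
body[4] xor  r4, r4, r0 → r4=0x00
body[5] add  r0, r3, r2 → r0=0xa8
epilogue: pop r3=0xdd, sp=0xba
r4 is caller-saved → body value

REG = 0x00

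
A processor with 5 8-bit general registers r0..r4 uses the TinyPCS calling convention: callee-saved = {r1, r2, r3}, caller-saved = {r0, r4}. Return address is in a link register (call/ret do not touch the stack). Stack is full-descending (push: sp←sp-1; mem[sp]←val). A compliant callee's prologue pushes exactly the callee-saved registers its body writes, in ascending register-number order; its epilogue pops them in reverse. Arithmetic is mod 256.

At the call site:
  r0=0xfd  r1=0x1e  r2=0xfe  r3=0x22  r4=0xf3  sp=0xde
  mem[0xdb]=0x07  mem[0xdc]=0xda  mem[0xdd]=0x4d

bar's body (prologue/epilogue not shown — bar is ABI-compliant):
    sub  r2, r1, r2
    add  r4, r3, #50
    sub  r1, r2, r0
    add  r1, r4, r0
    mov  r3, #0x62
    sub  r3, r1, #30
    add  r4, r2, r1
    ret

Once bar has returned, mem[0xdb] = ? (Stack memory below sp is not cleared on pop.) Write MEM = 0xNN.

prologue: push r1 → mem[0xdd]=0x1e, sp=0xdd
prologue: push r2 → mem[0xdc]=0xfe, sp=0xdc
prologue: push r3 → mem[0xdb]=0x22, sp=0xdb
body[0] sub  r2, r1, r2 → r2=0x20
body[1] add  r4, r3, #50 → r4=0x54
body[2] sub  r1, r2, r0 → r1=0x23
body[3] add  r1, r4, r0 → r1=0x51
body[4] mov  r3, #0x62 → r3=0x62
body[5] sub  r3, r1, #30 → r3=0x33
body[6] add  r4, r2, r1 → r4=0x71
epilogue: pop r3=0x22, sp=0xdc
epilogue: pop r2=0xfe, sp=0xdd
epilogue: pop r1=0x1e, sp=0xde
prologue pushed ['r1', 'r2', 'r3'] at ['0xdd', '0xdc', '0xdb']

MEM = 0x22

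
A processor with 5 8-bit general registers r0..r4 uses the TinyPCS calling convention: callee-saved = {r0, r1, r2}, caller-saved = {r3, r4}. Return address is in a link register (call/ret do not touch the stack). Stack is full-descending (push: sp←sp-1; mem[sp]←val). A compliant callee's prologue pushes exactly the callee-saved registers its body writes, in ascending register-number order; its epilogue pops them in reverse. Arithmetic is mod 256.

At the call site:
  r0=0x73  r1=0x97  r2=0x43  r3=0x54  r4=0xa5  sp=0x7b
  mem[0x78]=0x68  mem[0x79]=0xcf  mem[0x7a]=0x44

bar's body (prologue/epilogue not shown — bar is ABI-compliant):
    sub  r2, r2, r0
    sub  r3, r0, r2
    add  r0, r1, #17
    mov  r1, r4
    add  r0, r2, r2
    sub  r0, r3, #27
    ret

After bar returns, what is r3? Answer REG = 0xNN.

prologue: push r0 → mem[0x7a]=0x73, sp=0x7a
prologue: push r1 → mem[0x79]=0x97, sp=0x79
prologue: push r2 → mem[0x78]=0x43, sp=0x78
body[0] sub  r2, r2, r0 → r2=0xd0
body[1] sub  r3, r0, r2 → r3=0xa3
body[2] add  r0, r1, #17 → r0=0xa8
body[3] mov  r1, r4 → r1=0xa5
body[4] add  r0, r2, r2 → r0=0xa0
body[5] sub  r0, r3, #27 → r0=0x88
epilogue: pop r2=0x43, sp=0x79
epilogue: pop r1=0x97, sp=0x7a
epilogue: pop r0=0x73, sp=0x7b
r3 is caller-saved → body value

REG = 0xa3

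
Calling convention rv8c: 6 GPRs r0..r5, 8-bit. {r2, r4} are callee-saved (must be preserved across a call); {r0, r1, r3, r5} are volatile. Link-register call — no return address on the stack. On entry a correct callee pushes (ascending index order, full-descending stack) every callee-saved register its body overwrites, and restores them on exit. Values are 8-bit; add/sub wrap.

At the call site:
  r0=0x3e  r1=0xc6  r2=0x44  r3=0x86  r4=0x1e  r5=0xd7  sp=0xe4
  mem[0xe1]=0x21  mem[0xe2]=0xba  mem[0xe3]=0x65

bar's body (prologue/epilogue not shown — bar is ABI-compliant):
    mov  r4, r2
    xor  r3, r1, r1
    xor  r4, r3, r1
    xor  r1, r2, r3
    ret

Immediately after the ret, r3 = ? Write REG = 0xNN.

prologue: push r4 → mem[0xe3]=0x1e, sp=0xe3
body[0] mov  r4, r2 → r4=0x44
body[1] xor  r3, r1, r1 → r3=0x00
body[2] xor  r4, r3, r1 → r4=0xc6
body[3] xor  r1, r2, r3 → r1=0x44
epilogue: pop r4=0x1e, sp=0xe4
r3 is caller-saved → body value

REG = 0x00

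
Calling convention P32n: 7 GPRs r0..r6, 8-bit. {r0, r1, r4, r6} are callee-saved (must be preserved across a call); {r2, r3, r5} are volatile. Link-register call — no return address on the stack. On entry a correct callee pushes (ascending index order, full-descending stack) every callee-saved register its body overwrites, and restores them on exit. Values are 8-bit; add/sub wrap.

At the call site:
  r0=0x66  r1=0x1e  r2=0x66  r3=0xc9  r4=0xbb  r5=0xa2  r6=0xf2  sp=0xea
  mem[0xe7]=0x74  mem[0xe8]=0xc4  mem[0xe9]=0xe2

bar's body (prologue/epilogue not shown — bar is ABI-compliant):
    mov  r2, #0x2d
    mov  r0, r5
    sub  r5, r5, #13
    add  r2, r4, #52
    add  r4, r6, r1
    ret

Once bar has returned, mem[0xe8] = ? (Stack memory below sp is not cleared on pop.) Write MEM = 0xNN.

prologue: push r0 → mem[0xe9]=0x66, sp=0xe9
prologue: push r4 → mem[0xe8]=0xbb, sp=0xe8
body[0] mov  r2, #0x2d → r2=0x2d
body[1] mov  r0, r5 → r0=0xa2
body[2] sub  r5, r5, #13 → r5=0x95
body[3] add  r2, r4, #52 → r2=0xef
body[4] add  r4, r6, r1 → r4=0x10
epilogue: pop r4=0xbb, sp=0xe9
epilogue: pop r0=0x66, sp=0xea
prologue pushed ['r0', 'r4'] at ['0xe9', '0xe8']

MEM = 0xbb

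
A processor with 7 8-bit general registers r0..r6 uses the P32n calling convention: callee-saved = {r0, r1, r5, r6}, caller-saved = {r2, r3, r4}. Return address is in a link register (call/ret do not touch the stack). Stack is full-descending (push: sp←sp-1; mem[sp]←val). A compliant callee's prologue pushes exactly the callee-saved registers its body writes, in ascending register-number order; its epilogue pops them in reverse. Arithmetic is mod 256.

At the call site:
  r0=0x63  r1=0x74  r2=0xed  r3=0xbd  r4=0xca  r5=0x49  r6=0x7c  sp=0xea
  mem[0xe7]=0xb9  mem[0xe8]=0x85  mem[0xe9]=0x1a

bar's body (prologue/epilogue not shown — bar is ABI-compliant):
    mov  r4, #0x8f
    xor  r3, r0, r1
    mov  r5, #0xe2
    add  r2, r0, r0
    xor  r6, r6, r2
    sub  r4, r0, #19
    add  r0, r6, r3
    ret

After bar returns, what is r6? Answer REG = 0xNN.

prologue: push r0 → mem[0xe9]=0x63, sp=0xe9
prologue: push r5 → mem[0xe8]=0x49, sp=0xe8
prologue: push r6 → mem[0xe7]=0x7c, sp=0xe7
body[0] mov  r4, #0x8f → r4=0x8f
body[1] xor  r3, r0, r1 → r3=0x17
body[2] mov  r5, #0xe2 → r5=0xe2
body[3] add  r2, r0, r0 → r2=0xc6
body[4] xor  r6, r6, r2 → r6=0xba
body[5] sub  r4, r0, #19 → r4=0x50
body[6] add  r0, r6, r3 → r0=0xd1
epilogue: pop r6=0x7c, sp=0xe8
epilogue: pop r5=0x49, sp=0xe9
epilogue: pop r0=0x63, sp=0xea
r6 is callee-saved → restored

REG = 0x7c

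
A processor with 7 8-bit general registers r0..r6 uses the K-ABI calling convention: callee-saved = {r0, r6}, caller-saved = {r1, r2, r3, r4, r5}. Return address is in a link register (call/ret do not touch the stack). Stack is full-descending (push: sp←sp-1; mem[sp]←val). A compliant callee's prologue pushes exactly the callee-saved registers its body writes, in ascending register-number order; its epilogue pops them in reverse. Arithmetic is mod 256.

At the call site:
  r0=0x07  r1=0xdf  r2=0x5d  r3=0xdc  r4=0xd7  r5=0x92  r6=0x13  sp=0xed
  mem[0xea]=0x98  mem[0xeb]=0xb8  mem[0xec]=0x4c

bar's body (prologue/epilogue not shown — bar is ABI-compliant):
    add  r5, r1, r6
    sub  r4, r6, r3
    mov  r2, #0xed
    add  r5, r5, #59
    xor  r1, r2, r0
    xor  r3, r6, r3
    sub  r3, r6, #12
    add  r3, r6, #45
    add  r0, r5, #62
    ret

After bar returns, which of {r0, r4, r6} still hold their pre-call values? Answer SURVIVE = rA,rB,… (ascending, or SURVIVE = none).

prologue: push r0 -> mem[0xec]=0x07, sp=0xec
body[0] add  r5, r1, r6 -> r5=0xf2
body[1] sub  r4, r6, r3 -> r4=0x37
body[2] mov  r2, #0xed -> r2=0xed
body[3] add  r5, r5, #59 -> r5=0x2d
body[4] xor  r1, r2, r0 -> r1=0xea
body[5] xor  r3, r6, r3 -> r3=0xcf
body[6] sub  r3, r6, #12 -> r3=0x07
body[7] add  r3, r6, #45 -> r3=0x40
body[8] add  r0, r5, #62 -> r0=0x6b
epilogue: pop r0=0x07, sp=0xed
r0: callee-saved, written=True
r4: caller-saved, written=True
r6: callee-saved, written=False

SURVIVE = r0,r6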